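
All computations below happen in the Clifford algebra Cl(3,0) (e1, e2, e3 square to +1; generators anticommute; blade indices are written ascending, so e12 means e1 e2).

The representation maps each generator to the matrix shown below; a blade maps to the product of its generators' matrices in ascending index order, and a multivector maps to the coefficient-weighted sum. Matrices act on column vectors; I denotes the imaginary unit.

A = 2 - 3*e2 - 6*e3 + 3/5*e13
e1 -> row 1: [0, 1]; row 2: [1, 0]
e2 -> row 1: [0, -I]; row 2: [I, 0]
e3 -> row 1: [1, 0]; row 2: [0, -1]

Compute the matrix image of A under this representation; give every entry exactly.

Bivector images (products of the table entries): rho(e13) = rho(e1)rho(e3) = row 1: [0, -1]; row 2: [1, 0].
M = (2)*1 + (-3)*rho(e2) + (-6)*rho(e3) + (3/5)*rho(e13), summed entrywise (1 is the identity matrix):
Answer: row 1: [-4, -3/5 + 3*I]; row 2: [3/5 - 3*I, 8]


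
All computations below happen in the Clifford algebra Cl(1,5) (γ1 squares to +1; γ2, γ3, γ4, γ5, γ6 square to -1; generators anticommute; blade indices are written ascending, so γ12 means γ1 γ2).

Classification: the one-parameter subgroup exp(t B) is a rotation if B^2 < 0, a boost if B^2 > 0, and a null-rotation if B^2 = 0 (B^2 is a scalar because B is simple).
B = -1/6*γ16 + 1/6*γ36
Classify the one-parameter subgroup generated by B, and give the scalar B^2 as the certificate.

B^2 term by term: the squares give (-1/6)^2*(γ16)^2 + (1/6)^2*(γ36)^2 = 1/36*(+1) + 1/36*(-1) = 0 (each basis 2-blade squares to minus the product of its generators' squares); cross terms between blades sharing an index anticommute and cancel. So B^2 = 0.
Answer: null-rotation, certificate B^2 = 0. Check the certificate: B^2 = 0, and that sign is decisive whatever form B takes.


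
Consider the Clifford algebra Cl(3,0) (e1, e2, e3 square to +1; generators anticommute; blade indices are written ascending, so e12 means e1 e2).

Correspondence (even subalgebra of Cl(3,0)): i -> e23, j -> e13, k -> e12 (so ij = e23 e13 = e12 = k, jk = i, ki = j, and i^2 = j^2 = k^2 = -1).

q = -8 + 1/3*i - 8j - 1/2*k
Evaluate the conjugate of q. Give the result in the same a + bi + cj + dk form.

In blades: q = -8 - 1/2*e12 - 8*e13 + 1/3*e23.
Quaternion conjugation is reversion on the even subalgebra: the scalar is fixed and every grade-2 blade flips sign, giving -8 + 1/2*e12 + 8*e13 - 1/3*e23; translating back:
Answer: -8 - 1/3*i + 8j + 1/2*k


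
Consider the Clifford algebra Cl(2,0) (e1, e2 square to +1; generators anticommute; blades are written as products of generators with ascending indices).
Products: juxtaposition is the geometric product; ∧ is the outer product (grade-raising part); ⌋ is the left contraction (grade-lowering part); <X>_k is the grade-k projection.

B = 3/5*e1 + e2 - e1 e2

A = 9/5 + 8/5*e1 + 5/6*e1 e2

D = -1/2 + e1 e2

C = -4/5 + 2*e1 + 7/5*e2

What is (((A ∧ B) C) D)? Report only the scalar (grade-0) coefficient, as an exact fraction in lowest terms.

step 1: 27/25*e1 + 9/5*e2 - 1/5*e1 e2
step 2: 117/25 - 143/125*e1 - 26/25*e2 - 241/125*e1 e2
step 3: -103/250 + 403/250*e1 - 78/125*e2 + 1411/250*e1 e2
Answer: -103/250


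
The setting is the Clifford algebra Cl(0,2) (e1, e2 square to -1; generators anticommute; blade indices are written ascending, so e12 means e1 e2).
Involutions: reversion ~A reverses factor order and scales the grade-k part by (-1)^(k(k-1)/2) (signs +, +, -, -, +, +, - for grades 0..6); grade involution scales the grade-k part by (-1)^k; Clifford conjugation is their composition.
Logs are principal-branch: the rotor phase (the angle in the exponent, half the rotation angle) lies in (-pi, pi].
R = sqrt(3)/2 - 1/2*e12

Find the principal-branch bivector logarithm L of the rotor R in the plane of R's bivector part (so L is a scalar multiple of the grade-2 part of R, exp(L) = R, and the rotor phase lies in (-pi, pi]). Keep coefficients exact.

The scalar part of R is sqrt(3)/2, and that scalar determines the rotor phase on the principal branch; recovering the unit plane as bivector-part over sine of the phase gives L = phase * plane.
Concretely: cos(phase) = sqrt(3)/2 gives phase = ±pi/6, and since phase/sin(phase) is even the sign is immaterial: L = (phase/sin(phase)) * <R>_2 = (pi/3) * <R>_2.
Answer: -pi/6*e12


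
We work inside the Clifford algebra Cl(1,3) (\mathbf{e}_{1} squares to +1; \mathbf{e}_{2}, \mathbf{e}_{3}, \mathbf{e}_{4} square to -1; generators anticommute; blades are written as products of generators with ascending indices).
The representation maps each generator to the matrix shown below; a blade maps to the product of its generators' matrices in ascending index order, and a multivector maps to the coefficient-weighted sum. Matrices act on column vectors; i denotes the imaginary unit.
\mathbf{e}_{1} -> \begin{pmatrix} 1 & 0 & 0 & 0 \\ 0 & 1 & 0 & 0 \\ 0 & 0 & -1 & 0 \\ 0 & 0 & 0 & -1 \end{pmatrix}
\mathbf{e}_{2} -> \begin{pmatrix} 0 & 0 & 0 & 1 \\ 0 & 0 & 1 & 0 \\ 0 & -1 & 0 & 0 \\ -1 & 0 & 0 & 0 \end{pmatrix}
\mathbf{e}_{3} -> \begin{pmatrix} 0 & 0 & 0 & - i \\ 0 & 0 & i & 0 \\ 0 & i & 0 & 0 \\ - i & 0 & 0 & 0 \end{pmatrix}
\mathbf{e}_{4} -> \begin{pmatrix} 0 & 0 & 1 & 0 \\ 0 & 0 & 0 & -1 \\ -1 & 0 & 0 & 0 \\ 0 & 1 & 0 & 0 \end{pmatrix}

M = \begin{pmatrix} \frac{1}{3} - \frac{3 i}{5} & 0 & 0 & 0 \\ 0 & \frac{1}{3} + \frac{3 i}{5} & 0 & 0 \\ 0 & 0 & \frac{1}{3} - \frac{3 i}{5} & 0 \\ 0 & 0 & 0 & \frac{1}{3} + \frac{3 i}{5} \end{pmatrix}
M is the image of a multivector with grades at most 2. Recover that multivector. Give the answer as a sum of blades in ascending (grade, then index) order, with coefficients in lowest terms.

Method: the blade images are trace-orthogonal — tr(rho(e_A) rho(e_B)^-1) = 4 if A = B and 0 otherwise — and rho(e_A)^-1 = (e_A)^2 * rho(e_A) with (e_A)^2 = +1 or -1, so the coefficient of e_A in the preimage is (e_A)^2 * tr(M rho(e_A))/4.
Nonzero projections over blades of grade <= 2: 1: (1)^2 = +1, tr(M 1) = \frac{4}{3}, coefficient \frac{1}{3}; e_{2} e_{3}: (e_{2} e_{3})^2 = -1, tr(M rho(e_{2} e_{3})) = - \frac{12}{5}, coefficient \frac{3}{5}. Every other blade of grade <= 2 projects to 0.
Answer: \frac{1}{3} + \frac{3}{5} e_{2} e_{3}


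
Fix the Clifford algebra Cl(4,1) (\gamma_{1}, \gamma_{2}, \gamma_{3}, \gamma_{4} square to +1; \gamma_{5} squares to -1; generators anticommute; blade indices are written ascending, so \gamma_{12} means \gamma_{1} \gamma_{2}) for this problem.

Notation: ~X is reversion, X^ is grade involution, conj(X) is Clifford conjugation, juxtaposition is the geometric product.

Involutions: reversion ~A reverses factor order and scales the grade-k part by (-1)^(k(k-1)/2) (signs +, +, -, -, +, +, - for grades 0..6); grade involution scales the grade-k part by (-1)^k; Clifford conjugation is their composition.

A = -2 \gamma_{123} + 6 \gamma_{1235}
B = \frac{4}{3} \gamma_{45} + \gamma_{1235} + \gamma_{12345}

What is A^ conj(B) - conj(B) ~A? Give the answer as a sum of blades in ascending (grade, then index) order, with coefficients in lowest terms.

first term: -6 - 6 \gamma_{4} - 2 \gamma_{5} + 2 \gamma_{45} - 8 \gamma_{1234} - \frac{8}{3} \gamma_{12345}
second term: -6 - 6 \gamma_{4} + 2 \gamma_{5} + 2 \gamma_{45} + 8 \gamma_{1234} - \frac{8}{3} \gamma_{12345}
Answer: -4 \gamma_{5} - 16 \gamma_{1234}


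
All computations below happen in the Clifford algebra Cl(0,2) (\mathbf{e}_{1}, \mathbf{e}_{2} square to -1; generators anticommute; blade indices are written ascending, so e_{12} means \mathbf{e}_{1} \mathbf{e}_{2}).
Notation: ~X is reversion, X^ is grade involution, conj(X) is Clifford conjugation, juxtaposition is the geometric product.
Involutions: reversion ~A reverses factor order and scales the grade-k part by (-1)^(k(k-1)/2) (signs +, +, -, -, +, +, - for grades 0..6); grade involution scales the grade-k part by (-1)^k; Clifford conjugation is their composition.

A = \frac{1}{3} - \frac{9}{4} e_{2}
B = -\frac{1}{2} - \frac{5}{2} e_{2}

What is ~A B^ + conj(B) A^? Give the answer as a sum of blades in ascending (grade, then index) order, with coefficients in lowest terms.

first term: \frac{131}{24} + \frac{47}{24} e_{2}
second term: -\frac{139}{24} - \frac{7}{24} e_{2}
Answer: -\frac{1}{3} + \frac{5}{3} e_{2}


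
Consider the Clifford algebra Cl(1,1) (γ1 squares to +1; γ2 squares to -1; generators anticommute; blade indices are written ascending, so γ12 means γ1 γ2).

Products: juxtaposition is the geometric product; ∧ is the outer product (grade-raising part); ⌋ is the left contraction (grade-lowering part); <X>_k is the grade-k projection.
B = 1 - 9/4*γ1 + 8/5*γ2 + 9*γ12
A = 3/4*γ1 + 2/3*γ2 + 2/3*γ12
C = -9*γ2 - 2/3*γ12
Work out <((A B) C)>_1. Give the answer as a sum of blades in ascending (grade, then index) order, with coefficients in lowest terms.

step 1: 779/240 + 341/60*γ1 + 107/12*γ2 + 101/30*γ12
step 2: 14041/180 + 1096/45*γ1 - 23761/720*γ2 - 19193/360*γ12
step 3: 1096/45*γ1 - 23761/720*γ2
Answer: 1096/45*γ1 - 23761/720*γ2


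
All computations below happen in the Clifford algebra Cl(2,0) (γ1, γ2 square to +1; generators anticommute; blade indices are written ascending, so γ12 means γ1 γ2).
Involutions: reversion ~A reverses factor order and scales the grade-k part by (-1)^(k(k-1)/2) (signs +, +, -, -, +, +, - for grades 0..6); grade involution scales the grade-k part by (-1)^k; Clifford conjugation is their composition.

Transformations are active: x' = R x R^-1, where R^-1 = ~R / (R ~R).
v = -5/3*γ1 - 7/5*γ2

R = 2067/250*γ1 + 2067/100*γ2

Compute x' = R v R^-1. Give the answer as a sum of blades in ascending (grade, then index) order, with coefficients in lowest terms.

~R = 2067/250*γ1 + 2067/100*γ2, and R ~R = 123902181/250000, so R^-1 = ~R / (123902181/250000).
R v = -21359/500 + 57187/2500*γ12
Answer: 7/29*γ1 - 941/435*γ2


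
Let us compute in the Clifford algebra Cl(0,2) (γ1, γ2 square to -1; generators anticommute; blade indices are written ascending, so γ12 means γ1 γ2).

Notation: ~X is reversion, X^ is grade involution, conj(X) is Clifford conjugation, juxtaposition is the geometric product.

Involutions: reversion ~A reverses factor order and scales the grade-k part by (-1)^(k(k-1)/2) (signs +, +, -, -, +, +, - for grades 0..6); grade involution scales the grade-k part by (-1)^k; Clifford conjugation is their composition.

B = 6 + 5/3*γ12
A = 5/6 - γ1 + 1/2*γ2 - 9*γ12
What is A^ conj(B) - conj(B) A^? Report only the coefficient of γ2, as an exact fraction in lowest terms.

first term: -10 + 41/6*γ1 - 4/3*γ2 - 997/18*γ12
second term: -10 + 31/6*γ1 - 14/3*γ2 - 997/18*γ12
Answer: 10/3


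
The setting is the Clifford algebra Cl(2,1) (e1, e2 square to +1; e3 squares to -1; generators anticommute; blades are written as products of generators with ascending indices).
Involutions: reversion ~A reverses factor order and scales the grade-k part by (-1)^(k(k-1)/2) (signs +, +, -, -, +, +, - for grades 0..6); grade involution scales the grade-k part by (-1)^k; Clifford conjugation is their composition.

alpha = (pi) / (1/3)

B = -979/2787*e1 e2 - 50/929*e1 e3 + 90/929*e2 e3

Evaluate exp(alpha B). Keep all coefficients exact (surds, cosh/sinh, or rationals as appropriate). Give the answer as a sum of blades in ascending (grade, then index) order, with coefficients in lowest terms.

B^2 term by term: the squares give (-979/2787)^2*(e1 e2)^2 + (-50/929)^2*(e1 e3)^2 + (90/929)^2*(e2 e3)^2 = 958441/7767369*(-1) + 2500/863041*(+1) + 8100/863041*(+1) = -1/9 (each basis 2-blade squares to minus the product of its generators' squares); cross terms between blades sharing an index anticommute and cancel. So B^2 = -1/9.
B^2 = -1/9 — the series telescopes trigonometrically here: l = 1/3, alpha*l = pi, so exp(alpha B) = cos(pi) + (sin(pi)/(1/3))*B = -1 + (0)*B.
Answer: -1


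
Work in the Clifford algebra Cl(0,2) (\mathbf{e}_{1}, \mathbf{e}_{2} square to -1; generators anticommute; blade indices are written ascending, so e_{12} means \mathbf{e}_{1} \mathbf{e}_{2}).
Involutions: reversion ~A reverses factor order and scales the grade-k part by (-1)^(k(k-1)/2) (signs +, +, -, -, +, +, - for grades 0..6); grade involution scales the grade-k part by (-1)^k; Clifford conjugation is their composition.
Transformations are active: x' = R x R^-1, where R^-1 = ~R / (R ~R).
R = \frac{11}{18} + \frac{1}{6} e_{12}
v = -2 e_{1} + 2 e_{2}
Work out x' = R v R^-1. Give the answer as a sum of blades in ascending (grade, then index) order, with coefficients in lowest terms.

~R = \frac{11}{18} - \frac{1}{6} e_{12}, and R ~R = \frac{65}{162}, so R^-1 = ~R / (\frac{65}{162}).
R v = -\frac{14}{9} e_{1} + \frac{8}{9} e_{2}
Answer: -\frac{178}{65} e_{1} + \frac{46}{65} e_{2}


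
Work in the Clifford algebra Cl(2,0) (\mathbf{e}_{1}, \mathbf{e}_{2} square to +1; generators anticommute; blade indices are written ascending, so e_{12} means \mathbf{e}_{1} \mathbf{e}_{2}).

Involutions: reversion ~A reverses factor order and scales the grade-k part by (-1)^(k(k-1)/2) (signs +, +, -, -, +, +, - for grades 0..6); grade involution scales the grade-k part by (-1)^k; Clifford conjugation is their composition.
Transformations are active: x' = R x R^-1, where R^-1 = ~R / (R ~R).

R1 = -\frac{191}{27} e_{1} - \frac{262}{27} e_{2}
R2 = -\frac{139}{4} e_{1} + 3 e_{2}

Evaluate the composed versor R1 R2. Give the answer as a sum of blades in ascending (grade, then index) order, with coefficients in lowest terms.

Distribute over the terms of R1 (each basis-blade product reordered to ascending indices, repeated generators contracted through their squares):
(-\frac{191}{27} e_{1}) R2 = \frac{26549}{108} - \frac{191}{9} e_{12}
(-\frac{262}{27} e_{2}) R2 = -\frac{262}{9} - \frac{18209}{54} e_{12}
Summing the partial products and collecting blades:
Answer: \frac{23405}{108} - \frac{19355}{54} e_{12}


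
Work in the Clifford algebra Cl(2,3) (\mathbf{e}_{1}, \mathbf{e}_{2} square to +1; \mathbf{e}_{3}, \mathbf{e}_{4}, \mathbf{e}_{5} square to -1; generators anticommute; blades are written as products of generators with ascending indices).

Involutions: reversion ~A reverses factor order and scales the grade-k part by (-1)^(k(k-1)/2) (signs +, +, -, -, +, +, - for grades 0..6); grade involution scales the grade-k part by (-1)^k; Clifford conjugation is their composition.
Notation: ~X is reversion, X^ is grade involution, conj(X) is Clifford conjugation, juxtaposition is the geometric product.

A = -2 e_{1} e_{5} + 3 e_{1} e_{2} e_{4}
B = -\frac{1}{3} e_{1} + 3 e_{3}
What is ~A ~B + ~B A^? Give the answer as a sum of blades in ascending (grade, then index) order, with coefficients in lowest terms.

first term: \frac{2}{3} e_{5} + e_{2} e_{4} - 6 e_{1} e_{3} e_{5} + 9 e_{1} e_{2} e_{3} e_{4}
second term: \frac{2}{3} e_{5} + e_{2} e_{4} + 6 e_{1} e_{3} e_{5} - 9 e_{1} e_{2} e_{3} e_{4}
Answer: \frac{4}{3} e_{5} + 2 e_{2} e_{4}


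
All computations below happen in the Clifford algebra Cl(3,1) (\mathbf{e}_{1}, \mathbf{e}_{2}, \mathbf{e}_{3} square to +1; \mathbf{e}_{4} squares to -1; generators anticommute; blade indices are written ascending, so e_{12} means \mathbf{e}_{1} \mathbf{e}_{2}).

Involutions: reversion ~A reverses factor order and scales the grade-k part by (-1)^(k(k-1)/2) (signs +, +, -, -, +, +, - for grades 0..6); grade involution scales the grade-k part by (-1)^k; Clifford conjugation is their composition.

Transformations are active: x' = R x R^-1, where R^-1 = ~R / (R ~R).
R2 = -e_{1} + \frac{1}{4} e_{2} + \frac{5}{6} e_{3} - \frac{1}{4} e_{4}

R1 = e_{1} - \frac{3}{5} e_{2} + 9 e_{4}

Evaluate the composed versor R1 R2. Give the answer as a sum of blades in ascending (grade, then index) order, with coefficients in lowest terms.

Distribute over the terms of R1 (each basis-blade product reordered to ascending indices, repeated generators contracted through their squares):
(e_{1}) R2 = -1 + \frac{1}{4} e_{12} + \frac{5}{6} e_{13} - \frac{1}{4} e_{14}
(-\frac{3}{5} e_{2}) R2 = -\frac{3}{20} - \frac{3}{5} e_{12} - \frac{1}{2} e_{23} + \frac{3}{20} e_{24}
(9 e_{4}) R2 = \frac{9}{4} + 9 e_{14} - \frac{9}{4} e_{24} - \frac{15}{2} e_{34}
Summing the partial products and collecting blades:
Answer: \frac{11}{10} - \frac{7}{20} e_{12} + \frac{5}{6} e_{13} + \frac{35}{4} e_{14} - \frac{1}{2} e_{23} - \frac{21}{10} e_{24} - \frac{15}{2} e_{34}


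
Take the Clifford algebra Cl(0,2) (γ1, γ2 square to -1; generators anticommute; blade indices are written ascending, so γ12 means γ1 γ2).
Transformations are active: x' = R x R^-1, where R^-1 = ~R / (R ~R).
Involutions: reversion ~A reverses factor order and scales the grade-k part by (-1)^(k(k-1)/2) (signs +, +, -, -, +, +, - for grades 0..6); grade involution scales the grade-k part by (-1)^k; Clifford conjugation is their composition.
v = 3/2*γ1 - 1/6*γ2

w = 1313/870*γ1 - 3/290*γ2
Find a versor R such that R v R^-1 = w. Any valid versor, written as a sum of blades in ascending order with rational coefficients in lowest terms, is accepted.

Key observation: q(v) = q(w) = -41/18 (sandwiches preserve the norm), so R = v + w = 1309/435*γ1 - 77/435*γ2 works whenever it is invertible — the component of v along it is kept and (v - w)/2 reverses, sending v to w.
Answer: 1309/435*γ1 - 77/435*γ2


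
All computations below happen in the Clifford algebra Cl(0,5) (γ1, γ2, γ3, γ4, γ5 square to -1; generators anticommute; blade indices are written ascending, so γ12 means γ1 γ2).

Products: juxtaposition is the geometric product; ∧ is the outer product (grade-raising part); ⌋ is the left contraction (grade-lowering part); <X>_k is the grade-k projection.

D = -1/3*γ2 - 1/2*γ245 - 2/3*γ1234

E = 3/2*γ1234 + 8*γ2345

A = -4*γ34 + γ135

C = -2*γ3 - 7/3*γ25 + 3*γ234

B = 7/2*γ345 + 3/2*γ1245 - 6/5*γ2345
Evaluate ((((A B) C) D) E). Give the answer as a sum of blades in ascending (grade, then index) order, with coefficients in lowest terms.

step 1: 14*γ5 + 7/2*γ14 - 24/5*γ25 - 6/5*γ124 - 3/2*γ234 + 6*γ1235
step 2: -157/10 - 98/3*γ2 - 88/5*γ13 + 3*γ24 + 28*γ35 - 21/2*γ123 - 12*γ125 + 7*γ134 + 104/5*γ145 - 48/5*γ235 - 179/10*γ345 - 12/5*γ1234 + 49/6*γ1245 - 42*γ2345
step 3: -418/45 - 49/12*γ1 + 17/30*γ2 - 21*γ3 + 6*γ4 + 3/2*γ5 + 52/5*γ12 + 3/2*γ13 + 6*γ14 - 24*γ15 + 179/20*γ23 + 176/15*γ24 - 24/5*γ34 + 101/45*γ35 - 49/3*γ45 - 88/15*γ123 - 179/15*γ125 + 944/45*γ134 + 6/5*γ135 - 331/90*γ145 - 14*γ234 + 68/15*γ235 + 157/20*γ245 + 6*γ345 + 122/15*γ1234 + 7/2*γ1235 + 176/15*γ1245 + 21/4*γ1345 - 179/30*γ2345 - 44/5*γ12345
step 4: -533/15 - 247/5*γ1 - 248/15*γ2 + 314/5*γ3 - 676/15*γ4 - 626/5*γ5 - 174/5*γ12 + 1672/15*γ13 - 1657/40*γ14 + 4441/60*γ15 + 365/3*γ23 + 3637/180*γ24 + 1851/40*γ25 - 78/5*γ34 + 1144/15*γ35 - 1327/20*γ45 + 1729/45*γ123 + 411/10*γ124 - 7957/45*γ125 + 5779/60*γ134 + 471/40*γ135 + 602/15*γ145 + 145/8*γ234 - 2549/60*γ235 - 831/5*γ245 + 401/30*γ345 - 3089/15*γ1234 - 145/2*γ1235 + 259/30*γ1245 - 416/5*γ1345 - 1724/45*γ2345 - 365/12*γ12345
Answer: -533/15 - 247/5*γ1 - 248/15*γ2 + 314/5*γ3 - 676/15*γ4 - 626/5*γ5 - 174/5*γ12 + 1672/15*γ13 - 1657/40*γ14 + 4441/60*γ15 + 365/3*γ23 + 3637/180*γ24 + 1851/40*γ25 - 78/5*γ34 + 1144/15*γ35 - 1327/20*γ45 + 1729/45*γ123 + 411/10*γ124 - 7957/45*γ125 + 5779/60*γ134 + 471/40*γ135 + 602/15*γ145 + 145/8*γ234 - 2549/60*γ235 - 831/5*γ245 + 401/30*γ345 - 3089/15*γ1234 - 145/2*γ1235 + 259/30*γ1245 - 416/5*γ1345 - 1724/45*γ2345 - 365/12*γ12345


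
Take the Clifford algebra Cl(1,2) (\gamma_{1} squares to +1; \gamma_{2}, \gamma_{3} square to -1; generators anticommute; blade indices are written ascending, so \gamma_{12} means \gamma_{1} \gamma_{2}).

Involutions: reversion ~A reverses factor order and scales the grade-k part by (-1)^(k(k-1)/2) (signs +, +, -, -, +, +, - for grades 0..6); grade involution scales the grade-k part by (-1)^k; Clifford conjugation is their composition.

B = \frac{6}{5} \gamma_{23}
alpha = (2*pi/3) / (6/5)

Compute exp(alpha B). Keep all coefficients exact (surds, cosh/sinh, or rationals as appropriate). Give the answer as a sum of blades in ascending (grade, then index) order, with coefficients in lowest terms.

B^2 = (\frac{6}{5})^2*(\gamma_{23})^2 = \frac{36}{25}*(-1) = -\frac{36}{25} (a basis 2-blade squares to minus the product of its generators' squares).
B^2 = -\frac{36}{25} — B^2 < 0, so the exponential closes trigonometrically: l = \frac{6}{5}, alpha*l = \frac{2 \pi}{3}, so exp(alpha B) = cos(\frac{2 \pi}{3}) + (sin(\frac{2 \pi}{3})/(\frac{6}{5}))*B = - \frac{1}{2} + (\frac{5 \sqrt{3}}{12})*B.
Answer: - \frac{1}{2} + \frac{\sqrt{3}}{2} \gamma_{23}


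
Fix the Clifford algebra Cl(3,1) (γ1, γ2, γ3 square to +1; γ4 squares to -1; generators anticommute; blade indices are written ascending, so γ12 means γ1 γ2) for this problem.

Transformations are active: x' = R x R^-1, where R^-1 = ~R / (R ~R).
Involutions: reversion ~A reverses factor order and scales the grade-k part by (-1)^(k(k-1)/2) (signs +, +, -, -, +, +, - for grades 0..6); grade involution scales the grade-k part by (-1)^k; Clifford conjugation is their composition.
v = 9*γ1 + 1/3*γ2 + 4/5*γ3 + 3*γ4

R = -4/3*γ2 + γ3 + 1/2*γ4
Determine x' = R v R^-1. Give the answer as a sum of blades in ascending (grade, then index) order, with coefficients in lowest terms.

~R = -4/3*γ2 + γ3 + 1/2*γ4, and R ~R = 91/36, so R^-1 = ~R / (91/36).
R v = -103/90 + 12*γ12 - 9*γ13 - 9/2*γ14 - 7/5*γ23 - 25/6*γ24 + 13/5*γ34
Answer: -9*γ1 + 1193/1365*γ2 - 776/455*γ3 - 1571/455*γ4


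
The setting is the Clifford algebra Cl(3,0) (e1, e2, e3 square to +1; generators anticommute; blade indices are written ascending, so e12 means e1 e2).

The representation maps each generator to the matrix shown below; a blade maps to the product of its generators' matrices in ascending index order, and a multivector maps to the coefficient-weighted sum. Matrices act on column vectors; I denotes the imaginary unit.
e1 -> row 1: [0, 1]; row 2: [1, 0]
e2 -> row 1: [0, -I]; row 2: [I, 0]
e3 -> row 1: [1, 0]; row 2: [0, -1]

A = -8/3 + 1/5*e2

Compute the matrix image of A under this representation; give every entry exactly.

M = (-8/3)*1 + (1/5)*rho(e2), summed entrywise (1 is the identity matrix):
Answer: row 1: [-8/3, -I/5]; row 2: [I/5, -8/3]


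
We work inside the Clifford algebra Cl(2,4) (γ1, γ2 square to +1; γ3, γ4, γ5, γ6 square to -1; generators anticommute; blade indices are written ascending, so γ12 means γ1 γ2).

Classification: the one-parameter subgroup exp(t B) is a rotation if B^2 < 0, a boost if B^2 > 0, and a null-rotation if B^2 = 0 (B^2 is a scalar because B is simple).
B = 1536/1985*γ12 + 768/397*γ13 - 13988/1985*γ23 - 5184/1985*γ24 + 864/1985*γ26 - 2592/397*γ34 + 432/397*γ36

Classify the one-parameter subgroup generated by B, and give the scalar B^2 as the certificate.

B^2 term by term: the squares give (1536/1985)^2*(γ12)^2 + (768/397)^2*(γ13)^2 + (-13988/1985)^2*(γ23)^2 + (-5184/1985)^2*(γ24)^2 + (864/1985)^2*(γ26)^2 + (-2592/397)^2*(γ34)^2 + (432/397)^2*(γ36)^2 = 2359296/3940225*(-1) + 589824/157609*(+1) + 195664144/3940225*(+1) + 26873856/3940225*(+1) + 746496/3940225*(+1) + 6718464/157609*(-1) + 186624/157609*(-1) = 16 (each basis 2-blade squares to minus the product of its generators' squares); cross terms between blades sharing an index anticommute and cancel; the commuting (index-disjoint) pairs give grade-4 terms 2*c*c'*(blade product), which cancel blade by blade — γ1234: -7962624/788045 + 7962624/788045 = 0; γ1236: 1327104/788045 - 1327104/788045 = 0; γ2346: 4478976/788045 - 4478976/788045 = 0 — confirming B is simple. So B^2 = 16.
Answer: boost, certificate B^2 = 16. B^2 = 16 is basis-independent, so its sign is the whole story.


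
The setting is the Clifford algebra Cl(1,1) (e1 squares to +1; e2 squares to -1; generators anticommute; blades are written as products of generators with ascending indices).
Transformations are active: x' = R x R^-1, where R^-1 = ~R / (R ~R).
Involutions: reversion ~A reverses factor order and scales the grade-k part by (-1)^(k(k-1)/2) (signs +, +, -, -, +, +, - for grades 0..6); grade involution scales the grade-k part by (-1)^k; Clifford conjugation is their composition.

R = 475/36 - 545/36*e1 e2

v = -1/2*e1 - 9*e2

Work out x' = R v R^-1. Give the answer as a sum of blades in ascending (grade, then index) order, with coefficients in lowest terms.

~R = 475/36 + 545/36*e1 e2, and R ~R = -2975/54, so R^-1 = ~R / (-2975/54).
R v = -10285/72*e1 - 9095/72*e2
Answer: 11579/168*e1 + 11677/168*e2


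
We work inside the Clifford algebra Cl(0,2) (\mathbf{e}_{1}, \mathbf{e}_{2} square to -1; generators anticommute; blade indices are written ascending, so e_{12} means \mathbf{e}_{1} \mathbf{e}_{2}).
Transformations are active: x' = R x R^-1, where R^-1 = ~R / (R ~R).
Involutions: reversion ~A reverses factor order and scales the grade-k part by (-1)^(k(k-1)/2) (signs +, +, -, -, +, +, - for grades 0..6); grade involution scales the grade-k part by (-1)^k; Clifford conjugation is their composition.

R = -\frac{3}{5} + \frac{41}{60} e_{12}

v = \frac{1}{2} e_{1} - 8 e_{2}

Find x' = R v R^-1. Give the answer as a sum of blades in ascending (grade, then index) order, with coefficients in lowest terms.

~R = -\frac{3}{5} - \frac{41}{60} e_{12}, and R ~R = \frac{2977}{3600}, so R^-1 = ~R / (\frac{2977}{3600}).
R v = \frac{31}{6} e_{1} + \frac{617}{120} e_{2}
Answer: -\frac{47617}{5954} e_{1} + \frac{1604}{2977} e_{2}


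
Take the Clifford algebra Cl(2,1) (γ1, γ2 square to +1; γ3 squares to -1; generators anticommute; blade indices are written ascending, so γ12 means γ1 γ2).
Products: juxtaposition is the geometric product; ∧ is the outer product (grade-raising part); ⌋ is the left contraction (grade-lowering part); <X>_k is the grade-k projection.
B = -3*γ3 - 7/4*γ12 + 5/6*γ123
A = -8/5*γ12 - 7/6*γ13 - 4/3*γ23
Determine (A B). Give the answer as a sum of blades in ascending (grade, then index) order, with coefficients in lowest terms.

step 1: -14/5 - 83/18*γ1 - 109/36*γ2 + 4/3*γ3 - 7/3*γ13 + 49/24*γ23 + 24/5*γ123
Answer: -14/5 - 83/18*γ1 - 109/36*γ2 + 4/3*γ3 - 7/3*γ13 + 49/24*γ23 + 24/5*γ123


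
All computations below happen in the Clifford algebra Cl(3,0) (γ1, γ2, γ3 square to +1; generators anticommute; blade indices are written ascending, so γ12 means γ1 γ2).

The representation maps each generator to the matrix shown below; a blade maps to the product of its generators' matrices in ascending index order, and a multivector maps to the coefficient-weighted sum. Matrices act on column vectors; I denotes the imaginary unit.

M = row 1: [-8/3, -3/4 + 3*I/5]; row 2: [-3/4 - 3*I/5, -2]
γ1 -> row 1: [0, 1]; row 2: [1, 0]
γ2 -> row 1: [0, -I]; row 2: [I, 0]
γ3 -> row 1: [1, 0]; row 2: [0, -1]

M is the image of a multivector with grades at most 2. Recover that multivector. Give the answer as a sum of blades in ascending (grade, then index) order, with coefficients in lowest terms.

Method: 1, rho(γ1), rho(γ2), rho(γ3) form a trace-orthogonal basis of the 2x2 complex matrices (tr(X Y) = 2 if X = Y, else 0), so M = m0*1 + m1*rho(γ1) + m2*rho(γ2) + m3*rho(γ3) with m0 = tr(M)/2 = -7/3, m1 = tr(M rho(γ1))/2 = -3/4, m2 = tr(M rho(γ2))/2 = -3/5, m3 = tr(M rho(γ3))/2 = -1/3.
Multiplying table entries, the bivector images are rho(γ12) = I*rho(γ3), rho(γ13) = -I*rho(γ2), rho(γ23) = I*rho(γ1); with real blade coefficients the real parts of m0..m3 are the coefficients of 1, γ1, γ2, γ3 and the imaginary parts give the bivectors (γ23: Im m1, γ13: -Im m2, γ12: Im m3).
Answer: -7/3 - 3/4*γ1 - 3/5*γ2 - 1/3*γ3


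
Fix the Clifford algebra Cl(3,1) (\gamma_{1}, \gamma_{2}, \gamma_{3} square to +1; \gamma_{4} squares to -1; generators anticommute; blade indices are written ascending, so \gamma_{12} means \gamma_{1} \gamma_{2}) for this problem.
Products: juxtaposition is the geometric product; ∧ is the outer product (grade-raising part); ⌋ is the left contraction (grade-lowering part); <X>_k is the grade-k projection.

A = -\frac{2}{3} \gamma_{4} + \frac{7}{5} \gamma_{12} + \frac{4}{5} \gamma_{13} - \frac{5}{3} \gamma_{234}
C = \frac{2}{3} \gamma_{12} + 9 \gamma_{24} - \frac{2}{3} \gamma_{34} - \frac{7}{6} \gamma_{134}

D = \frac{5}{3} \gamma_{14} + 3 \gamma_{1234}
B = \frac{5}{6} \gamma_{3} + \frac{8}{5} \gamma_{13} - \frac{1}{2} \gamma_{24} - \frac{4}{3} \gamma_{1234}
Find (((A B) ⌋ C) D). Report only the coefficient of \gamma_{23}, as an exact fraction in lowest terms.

step 1: -\frac{32}{25} - \frac{14}{9} \gamma_{1} + \frac{1}{3} \gamma_{2} - \frac{5}{6} \gamma_{3} - \frac{7}{10} \gamma_{14} - \frac{56}{25} \gamma_{23} + \frac{29}{90} \gamma_{24} + \frac{109}{45} \gamma_{34} + \frac{37}{18} \gamma_{123} - \frac{8}{3} \gamma_{124} - \frac{16}{15} \gamma_{134} + \frac{2}{5} \gamma_{1234}
step 2: \frac{683}{270} - \frac{823}{270} \gamma_{1} - \frac{28}{27} \gamma_{2} - \frac{49}{60} \gamma_{3} + \frac{32}{9} \gamma_{4} - \frac{64}{75} \gamma_{12} - \frac{35}{36} \gamma_{14} - \frac{288}{25} \gamma_{24} + \frac{1801}{675} \gamma_{34} + \frac{112}{75} \gamma_{134}
step 3: -\frac{175}{108} + \frac{160}{27} \gamma_{1} + \frac{112}{25} \gamma_{2} - \frac{112}{45} \gamma_{3} - \frac{823}{162} \gamma_{4} + \frac{6121}{225} \gamma_{12} + \frac{60979}{2025} \gamma_{13} + \frac{683}{162} \gamma_{14} - \frac{35}{12} \gamma_{23} + \frac{64}{45} \gamma_{24} + \frac{64}{25} \gamma_{34} + \frac{32}{3} \gamma_{123} - \frac{1169}{1620} \gamma_{124} + \frac{161}{36} \gamma_{134} - \frac{823}{90} \gamma_{234} + \frac{683}{90} \gamma_{1234}
Answer: -\frac{35}{12}


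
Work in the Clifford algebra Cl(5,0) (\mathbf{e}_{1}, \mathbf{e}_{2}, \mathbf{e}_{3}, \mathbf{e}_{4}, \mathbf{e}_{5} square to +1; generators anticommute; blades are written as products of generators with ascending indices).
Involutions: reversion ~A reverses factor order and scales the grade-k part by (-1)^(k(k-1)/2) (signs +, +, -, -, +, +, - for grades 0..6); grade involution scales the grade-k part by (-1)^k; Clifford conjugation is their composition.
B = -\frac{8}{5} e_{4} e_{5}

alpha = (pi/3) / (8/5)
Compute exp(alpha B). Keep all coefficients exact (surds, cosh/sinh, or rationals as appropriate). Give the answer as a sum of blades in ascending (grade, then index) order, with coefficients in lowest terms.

B^2 = (-\frac{8}{5})^2*(e_{4} e_{5})^2 = \frac{64}{25}*(-1) = -\frac{64}{25} (a basis 2-blade squares to minus the product of its generators' squares).
B^2 = -\frac{64}{25} — a negative square means the series sums to a rotation: l = \frac{8}{5}, alpha*l = \frac{\pi}{3}, so exp(alpha B) = cos(\frac{\pi}{3}) + (sin(\frac{\pi}{3})/(\frac{8}{5}))*B = \frac{1}{2} + (\frac{5 \sqrt{3}}{16})*B.
Answer: \frac{1}{2} - \frac{\sqrt{3}}{2} e_{4} e_{5}


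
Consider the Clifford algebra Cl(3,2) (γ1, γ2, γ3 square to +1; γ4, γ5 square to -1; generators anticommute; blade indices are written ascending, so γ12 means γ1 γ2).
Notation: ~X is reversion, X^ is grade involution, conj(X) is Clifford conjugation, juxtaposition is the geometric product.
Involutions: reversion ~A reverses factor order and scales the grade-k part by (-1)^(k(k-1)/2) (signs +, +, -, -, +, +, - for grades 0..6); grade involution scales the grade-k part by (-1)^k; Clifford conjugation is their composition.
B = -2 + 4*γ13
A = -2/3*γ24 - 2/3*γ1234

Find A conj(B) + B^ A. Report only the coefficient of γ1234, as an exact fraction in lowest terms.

first term: 4*γ24 - 4/3*γ1234
second term: -4/3*γ24 + 4*γ1234
Answer: 8/3


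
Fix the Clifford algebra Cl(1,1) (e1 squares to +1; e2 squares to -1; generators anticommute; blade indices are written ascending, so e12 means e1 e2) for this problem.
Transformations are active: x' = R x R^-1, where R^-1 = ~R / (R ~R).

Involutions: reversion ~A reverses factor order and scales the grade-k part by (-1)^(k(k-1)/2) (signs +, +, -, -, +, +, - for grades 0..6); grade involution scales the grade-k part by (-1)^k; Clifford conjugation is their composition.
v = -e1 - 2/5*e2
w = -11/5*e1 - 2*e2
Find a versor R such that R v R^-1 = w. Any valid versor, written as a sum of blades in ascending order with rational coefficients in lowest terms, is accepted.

Sketch: the shared square 21/25 makes R = v + w = -16/5*e1 - 12/5*e2 the natural versor; its sandwich fixes that direction, negates (v - w)/2, and sends v to w.
Answer: -16/5*e1 - 12/5*e2


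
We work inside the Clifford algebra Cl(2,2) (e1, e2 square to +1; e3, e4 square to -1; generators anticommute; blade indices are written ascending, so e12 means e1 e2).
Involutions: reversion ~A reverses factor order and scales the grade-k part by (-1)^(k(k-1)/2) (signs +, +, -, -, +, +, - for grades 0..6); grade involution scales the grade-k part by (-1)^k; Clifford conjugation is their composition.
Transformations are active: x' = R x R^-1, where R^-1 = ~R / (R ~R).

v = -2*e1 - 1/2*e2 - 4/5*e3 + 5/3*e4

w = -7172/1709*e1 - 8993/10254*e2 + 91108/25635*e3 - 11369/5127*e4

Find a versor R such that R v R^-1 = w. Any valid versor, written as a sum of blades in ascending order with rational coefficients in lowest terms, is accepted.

Why this works: both vectors square to 749/900, so q(v) = q(w) and R = v + w = -10590/1709*e1 - 7060/5127*e2 + 14120/5127*e3 - 2824/5127*e4 carries v to w — its own direction survives, the complement (v - w)/2 flips.
Answer: -10590/1709*e1 - 7060/5127*e2 + 14120/5127*e3 - 2824/5127*e4


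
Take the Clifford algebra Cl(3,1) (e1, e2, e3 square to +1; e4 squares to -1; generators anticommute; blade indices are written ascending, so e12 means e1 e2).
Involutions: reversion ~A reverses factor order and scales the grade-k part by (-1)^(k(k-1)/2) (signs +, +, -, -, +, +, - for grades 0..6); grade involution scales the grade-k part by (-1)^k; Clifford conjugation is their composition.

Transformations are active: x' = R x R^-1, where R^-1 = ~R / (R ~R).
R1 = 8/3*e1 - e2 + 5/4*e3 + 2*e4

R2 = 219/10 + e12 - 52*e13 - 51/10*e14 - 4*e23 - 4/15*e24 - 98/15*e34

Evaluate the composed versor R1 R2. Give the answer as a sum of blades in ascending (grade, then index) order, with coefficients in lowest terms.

Distribute over the terms of R1 (each basis-blade product reordered to ascending indices, repeated generators contracted through their squares):
(8/3*e1) R2 = 292/5*e1 + 8/3*e2 - 416/3*e3 - 68/5*e4 - 32/3*e123 - 32/45*e124 - 784/45*e134
(-e2) R2 = e1 - 219/10*e2 + 4*e3 + 4/15*e4 - 52*e123 - 51/10*e124 + 98/15*e234
(5/4*e3) R2 = 65*e1 + 5*e2 + 219/8*e3 - 49/6*e4 + 5/4*e123 + 51/8*e134 + 1/3*e234
(2*e4) R2 = -51/5*e1 - 8/15*e2 - 196/15*e3 + 219/5*e4 + 2*e124 - 104*e134 - 8*e234
Summing the partial products and collecting blades:
Answer: 571/5*e1 - 443/30*e2 - 14443/120*e3 + 223/10*e4 - 737/12*e123 - 343/90*e124 - 41417/360*e134 - 17/15*e234


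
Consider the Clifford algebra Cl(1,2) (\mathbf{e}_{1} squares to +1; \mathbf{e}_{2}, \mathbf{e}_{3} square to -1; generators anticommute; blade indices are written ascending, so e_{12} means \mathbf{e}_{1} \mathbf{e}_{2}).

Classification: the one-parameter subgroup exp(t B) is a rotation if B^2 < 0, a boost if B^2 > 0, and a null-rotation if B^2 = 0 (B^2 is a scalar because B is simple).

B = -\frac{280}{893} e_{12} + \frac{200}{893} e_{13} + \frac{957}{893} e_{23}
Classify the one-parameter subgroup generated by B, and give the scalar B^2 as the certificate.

B^2 term by term: the squares give (-\frac{280}{893})^2*(e_{12})^2 + (\frac{200}{893})^2*(e_{13})^2 + (\frac{957}{893})^2*(e_{23})^2 = \frac{78400}{797449}*(+1) + \frac{40000}{797449}*(+1) + \frac{915849}{797449}*(-1) = -1 (each basis 2-blade squares to minus the product of its generators' squares); cross terms between blades sharing an index anticommute and cancel. So B^2 = -1.
Answer: rotation, certificate B^2 = -1. The scalar -1 is the complete invariant here: its sign names the subgroup type.


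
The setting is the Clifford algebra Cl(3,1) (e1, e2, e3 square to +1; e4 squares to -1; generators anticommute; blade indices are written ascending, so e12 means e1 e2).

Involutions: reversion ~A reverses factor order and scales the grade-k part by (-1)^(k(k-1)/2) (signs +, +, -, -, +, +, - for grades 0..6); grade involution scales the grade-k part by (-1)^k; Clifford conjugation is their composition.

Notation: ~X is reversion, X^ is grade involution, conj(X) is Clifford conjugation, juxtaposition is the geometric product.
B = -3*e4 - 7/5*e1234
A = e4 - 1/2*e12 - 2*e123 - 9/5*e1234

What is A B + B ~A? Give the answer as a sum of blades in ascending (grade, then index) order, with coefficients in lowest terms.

first term: 12/25 - 14/5*e4 - 7/10*e34 - 34/5*e123 + 3/2*e124 + 6*e1234
second term: 12/25 - 14/5*e4 + 7/10*e34 + 34/5*e123 - 3/2*e124 + 6*e1234
Answer: 24/25 - 28/5*e4 + 12*e1234


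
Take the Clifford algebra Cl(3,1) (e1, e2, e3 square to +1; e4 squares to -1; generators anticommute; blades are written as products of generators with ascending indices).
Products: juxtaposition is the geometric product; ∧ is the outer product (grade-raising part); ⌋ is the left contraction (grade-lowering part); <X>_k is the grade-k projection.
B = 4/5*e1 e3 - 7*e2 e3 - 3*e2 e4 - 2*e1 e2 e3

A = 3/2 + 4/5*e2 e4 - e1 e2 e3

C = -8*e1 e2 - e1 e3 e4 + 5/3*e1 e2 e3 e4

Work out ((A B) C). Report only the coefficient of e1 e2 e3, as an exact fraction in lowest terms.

step 1: -22/5 - 7*e1 - 4/5*e2 + 6/5*e1 e3 - 21/2*e2 e3 - 9/2*e2 e4 - 28/5*e3 e4 - 3*e1 e2 e3 - 23/5*e1 e3 e4 - 16/25*e1 e2 e3 e4
step 2: 17/3 - 4/5*e1 + 3577/75*e2 - 24*e3 + 31/5*e4 + 388/15*e1 e2 - 153/2*e1 e3 - 37/2*e1 e4 - 48/5*e2 e3 + 5*e2 e4 + 47/25*e3 e4 + 9/2*e1 e2 e3 + 21/2*e1 e2 e4 + 86/15*e1 e3 e4 + 377/15*e2 e3 e4 + 110/3*e1 e2 e3 e4
Answer: 9/2


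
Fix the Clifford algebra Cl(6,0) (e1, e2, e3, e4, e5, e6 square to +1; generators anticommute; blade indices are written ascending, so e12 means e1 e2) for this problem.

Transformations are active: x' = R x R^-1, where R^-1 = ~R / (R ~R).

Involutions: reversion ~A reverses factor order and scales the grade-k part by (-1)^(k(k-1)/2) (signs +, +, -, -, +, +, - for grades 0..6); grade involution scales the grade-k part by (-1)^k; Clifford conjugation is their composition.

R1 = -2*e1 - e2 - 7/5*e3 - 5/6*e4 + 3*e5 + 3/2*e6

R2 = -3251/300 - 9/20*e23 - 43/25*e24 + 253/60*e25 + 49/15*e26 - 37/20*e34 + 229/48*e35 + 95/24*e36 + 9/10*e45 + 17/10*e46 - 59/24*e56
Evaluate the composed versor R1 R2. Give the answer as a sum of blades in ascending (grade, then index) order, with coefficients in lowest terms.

Distribute over the terms of R1 (each basis-blade product reordered to ascending indices, repeated generators contracted through their squares):
(-2*e1) R2 = 3251/150*e1 + 9/10*e123 + 86/25*e124 - 253/30*e125 - 98/15*e126 + 37/10*e134 - 229/24*e135 - 95/12*e136 - 9/5*e145 - 17/5*e146 + 59/12*e156
(-e2) R2 = 3251/300*e2 + 9/20*e3 + 43/25*e4 - 253/60*e5 - 49/15*e6 + 37/20*e234 - 229/48*e235 - 95/24*e236 - 9/10*e245 - 17/10*e246 + 59/24*e256
(-7/5*e3) R2 = -63/100*e2 + 22757/1500*e3 + 259/100*e4 - 1603/240*e5 - 133/24*e6 - 301/125*e234 + 1771/300*e235 + 343/75*e236 - 63/50*e345 - 119/50*e346 + 413/120*e356
(-5/6*e4) R2 = -43/30*e2 - 37/24*e3 + 3251/360*e4 - 3/4*e5 - 17/12*e6 + 3/8*e234 + 253/72*e245 + 49/18*e246 + 1145/288*e345 + 475/144*e346 + 295/144*e456
(3*e5) R2 = -253/20*e2 - 229/16*e3 - 27/10*e4 - 3251/100*e5 - 59/8*e6 - 27/20*e235 - 129/25*e245 - 49/5*e256 - 111/20*e345 - 95/8*e356 - 51/10*e456
(3/2*e6) R2 = -49/10*e2 - 95/16*e3 - 51/20*e4 + 59/16*e5 - 3251/200*e6 - 27/40*e236 - 129/50*e246 + 253/40*e256 - 111/40*e346 + 229/32*e356 + 27/20*e456
Summing the partial products and collecting blades:
Answer: 3251/150*e1 - 2633/300*e2 - 18511/3000*e3 + 14563/1800*e4 - 24281/600*e5 - 6771/200*e6 + 9/10*e123 + 86/25*e124 - 253/30*e125 - 98/15*e126 + 37/10*e134 - 229/24*e135 - 95/12*e136 - 9/5*e145 - 17/5*e146 + 59/12*e156 - 183/1000*e234 - 87/400*e235 - 3/50*e236 - 4583/1800*e245 - 701/450*e246 - 61/60*e256 - 20407/7200*e345 - 6683/3600*e346 - 613/480*e356 - 245/144*e456


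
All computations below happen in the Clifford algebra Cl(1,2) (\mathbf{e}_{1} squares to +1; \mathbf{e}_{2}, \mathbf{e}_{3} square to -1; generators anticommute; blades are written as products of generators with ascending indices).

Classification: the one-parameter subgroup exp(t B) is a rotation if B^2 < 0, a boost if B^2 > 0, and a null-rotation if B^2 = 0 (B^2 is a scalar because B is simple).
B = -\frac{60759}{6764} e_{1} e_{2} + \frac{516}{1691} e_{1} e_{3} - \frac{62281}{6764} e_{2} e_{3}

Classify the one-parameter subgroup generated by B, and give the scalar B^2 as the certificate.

B^2 term by term: the squares give (-\frac{60759}{6764})^2*(e_{1} e_{2})^2 + (\frac{516}{1691})^2*(e_{1} e_{3})^2 + (-\frac{62281}{6764})^2*(e_{2} e_{3})^2 = \frac{3691656081}{45751696}*(+1) + \frac{266256}{2859481}*(+1) + \frac{3878922961}{45751696}*(-1) = -4 (each basis 2-blade squares to minus the product of its generators' squares); cross terms between blades sharing an index anticommute and cancel. So B^2 = -4.
Answer: rotation, certificate B^2 = -4. One invariant decides it: the square -4 survives every conjugation, and its sign is exactly the classification.
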